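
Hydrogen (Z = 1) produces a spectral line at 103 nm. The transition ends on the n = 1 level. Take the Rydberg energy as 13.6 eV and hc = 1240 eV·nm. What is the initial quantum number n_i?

n_i = 3

The photon energy is ΔE = hc/λ = 1240 / 103 = 12.04 eV.
With Z = 1, ΔE = 13.60 × (1/n_f² − 1/n_i²), so 1/n_f² − 1/n_i² = 0.8852.
With n_f = 1: 1/n_i² = 1/1 − 0.8852 = 0.1148, so n_i ≈ 2.95.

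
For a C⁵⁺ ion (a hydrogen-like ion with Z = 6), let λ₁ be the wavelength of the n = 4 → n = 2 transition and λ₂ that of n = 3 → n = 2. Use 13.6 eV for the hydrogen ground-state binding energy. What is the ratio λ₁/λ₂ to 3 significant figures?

0.741

λ ∝ 1/ΔE ∝ 1/(1/n_f² − 1/n_i²), and the Z² and hc factors cancel in the ratio.
λ₁/λ₂ = (1/2² − 1/3²)/(1/2² − 1/4²) = 0.1389/0.1875 = 0.741.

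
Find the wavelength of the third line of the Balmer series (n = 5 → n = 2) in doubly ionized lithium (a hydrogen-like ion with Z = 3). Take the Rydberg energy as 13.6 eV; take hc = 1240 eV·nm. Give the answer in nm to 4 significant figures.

The Balmer series terminates on n_f = 2; the third line has n_i = 2+3 = 5.
ΔE = 122.4 × (1/2² − 1/5²) = 25.70 eV.
λ = 1240 / 25.70 = 48.24 nm.

48.24 nm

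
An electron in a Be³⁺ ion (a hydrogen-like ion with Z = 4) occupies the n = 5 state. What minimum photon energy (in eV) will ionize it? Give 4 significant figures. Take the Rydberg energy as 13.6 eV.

E_n = −13.6 Z²/n² = −217.6/n² eV for Z = 4.
E_5 = −217.6/25 = −8.704 eV, so ionization (to E = 0) requires 8.704 eV.

8.704 eV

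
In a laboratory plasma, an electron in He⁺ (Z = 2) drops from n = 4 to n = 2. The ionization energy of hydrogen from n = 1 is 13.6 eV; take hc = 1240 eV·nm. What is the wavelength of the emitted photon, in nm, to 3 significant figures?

122 nm

For Z = 2 the level energies scale as Z², so the effective Rydberg energy is 13.6 × 4 = 54.40 eV.
ΔE = 54.40 × (1/2² − 1/4²) = 54.40 × 0.1875 = 10.20 eV.
λ = hc/ΔE = 1240 / 10.20 = 122 nm.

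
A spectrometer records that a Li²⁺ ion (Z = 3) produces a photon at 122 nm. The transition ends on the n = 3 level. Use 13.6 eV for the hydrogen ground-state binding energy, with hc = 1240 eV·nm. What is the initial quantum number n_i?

The photon energy is ΔE = hc/λ = 1240 / 122 = 10.16 eV.
With Z = 3, ΔE = 122.4 × (1/n_f² − 1/n_i²), so 1/n_f² − 1/n_i² = 0.08304.
With n_f = 3: 1/n_i² = 1/9 − 0.08304 = 0.02807, so n_i ≈ 5.97.

n_i = 6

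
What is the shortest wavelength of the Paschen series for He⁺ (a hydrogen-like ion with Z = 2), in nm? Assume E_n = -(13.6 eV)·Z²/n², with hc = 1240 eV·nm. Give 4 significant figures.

The Paschen series has lower level n_f = 3; the series limit corresponds to n_i → ∞.
ΔE_max = 13.6 × 4 / 3² = 6.044 eV.
λ_min = 1240 / 6.044 = 205.1 nm.

205.1 nm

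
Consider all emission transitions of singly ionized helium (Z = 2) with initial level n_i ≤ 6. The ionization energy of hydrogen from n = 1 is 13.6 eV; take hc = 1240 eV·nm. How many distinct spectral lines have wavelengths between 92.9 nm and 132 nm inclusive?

Enumerate all n_i → n_f pairs with 1 ≤ n_f < n_i ≤ 6 and compute λ = 1240 / [13.6·4·(1/n_f² − 1/n_i²)].
Lines falling in [92.9, 132] nm: 6→2 (102.6 nm), 5→2 (108.5 nm), 4→2 (121.6 nm).

3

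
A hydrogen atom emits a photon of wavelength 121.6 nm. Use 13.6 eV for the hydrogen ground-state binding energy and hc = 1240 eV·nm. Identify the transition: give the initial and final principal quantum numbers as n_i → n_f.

n_i = 2, n_f = 1

The photon energy is ΔE = hc/λ = 1240 / 121.6 = 10.20 eV.
With Z = 1, ΔE = 13.60 × (1/n_f² − 1/n_i²), so 1/n_f² − 1/n_i² = 0.7498.
Trying n_f = 1 gives 1/n_i² = 0.2502, i.e. n_i ≈ 2; this pair matches.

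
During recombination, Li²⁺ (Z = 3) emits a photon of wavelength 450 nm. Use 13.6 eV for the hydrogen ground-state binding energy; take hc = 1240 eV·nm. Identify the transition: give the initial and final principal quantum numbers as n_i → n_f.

The photon energy is ΔE = hc/λ = 1240 / 450 = 2.756 eV.
With Z = 3, ΔE = 122.4 × (1/n_f² − 1/n_i²), so 1/n_f² − 1/n_i² = 0.02251.
Trying n_f = 4 gives 1/n_i² = 0.03999, i.e. n_i ≈ 5; this pair matches.

n_i = 5, n_f = 4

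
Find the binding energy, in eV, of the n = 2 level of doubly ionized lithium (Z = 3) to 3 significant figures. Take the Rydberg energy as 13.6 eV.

30.6 eV

E_n = −13.6 Z²/n² = −122.4/n² eV for Z = 3.
E_2 = −122.4/4 = −30.6 eV, so ionization (to E = 0) requires 30.6 eV.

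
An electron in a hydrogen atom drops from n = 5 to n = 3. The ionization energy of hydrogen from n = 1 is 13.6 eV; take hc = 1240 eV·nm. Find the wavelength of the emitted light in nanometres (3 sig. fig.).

ΔE = 13.60 × (1/3² − 1/5²) = 13.60 × 0.07111 = 0.9671 eV.
λ = hc/ΔE = 1240 / 0.9671 = 1280 nm.
This line belongs to the Paschen series.

1280 nm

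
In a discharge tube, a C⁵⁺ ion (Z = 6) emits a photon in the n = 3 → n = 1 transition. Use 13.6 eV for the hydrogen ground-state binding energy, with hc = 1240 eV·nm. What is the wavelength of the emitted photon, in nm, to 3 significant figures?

For Z = 6 the level energies scale as Z², so the effective Rydberg energy is 13.6 × 36 = 489.6 eV.
ΔE = 489.6 × (1/1² − 1/3²) = 489.6 × 0.8889 = 435.2 eV.
λ = hc/ΔE = 1240 / 435.2 = 2.85 nm.

2.85 nm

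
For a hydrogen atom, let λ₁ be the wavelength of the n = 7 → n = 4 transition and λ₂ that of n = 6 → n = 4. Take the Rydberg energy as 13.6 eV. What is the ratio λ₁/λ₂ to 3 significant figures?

λ ∝ 1/ΔE ∝ 1/(1/n_f² − 1/n_i²), and the Z² and hc factors cancel in the ratio.
λ₁/λ₂ = (1/4² − 1/6²)/(1/4² − 1/7²) = 0.03472/0.04209 = 0.825.

0.825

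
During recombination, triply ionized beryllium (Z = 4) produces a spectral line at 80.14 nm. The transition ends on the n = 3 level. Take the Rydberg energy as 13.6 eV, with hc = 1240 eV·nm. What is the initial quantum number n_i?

n_i = 5

The photon energy is ΔE = hc/λ = 1240 / 80.14 = 15.47 eV.
With Z = 4, ΔE = 217.6 × (1/n_f² − 1/n_i²), so 1/n_f² − 1/n_i² = 0.07111.
With n_f = 3: 1/n_i² = 1/9 − 0.07111 = 0.04000, so n_i ≈ 5.00.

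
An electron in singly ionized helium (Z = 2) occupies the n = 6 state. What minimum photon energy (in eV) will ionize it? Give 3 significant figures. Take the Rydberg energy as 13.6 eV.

1.51 eV

E_n = −13.6 Z²/n² = −54.40/n² eV for Z = 2.
E_6 = −54.40/36 = −1.51 eV, so ionization (to E = 0) requires 1.51 eV.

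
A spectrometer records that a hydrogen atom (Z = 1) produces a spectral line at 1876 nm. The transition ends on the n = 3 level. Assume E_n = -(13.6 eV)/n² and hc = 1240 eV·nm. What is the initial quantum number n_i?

n_i = 4

The photon energy is ΔE = hc/λ = 1240 / 1876 = 0.6610 eV.
With Z = 1, ΔE = 13.60 × (1/n_f² − 1/n_i²), so 1/n_f² − 1/n_i² = 0.04860.
With n_f = 3: 1/n_i² = 1/9 − 0.04860 = 0.06251, so n_i ≈ 4.00.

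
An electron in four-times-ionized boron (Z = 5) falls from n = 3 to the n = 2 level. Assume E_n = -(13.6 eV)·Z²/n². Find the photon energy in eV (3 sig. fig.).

The Bohr energies scale as Z², so for Z = 5: E_n = −340.0/n² eV.
E_3 = −340.0/9 = −37.78 eV and E_2 = −340.0/4 = −85.00 eV.
The photon energy is |E_3 − E_2| = 47.2 eV.

47.2 eV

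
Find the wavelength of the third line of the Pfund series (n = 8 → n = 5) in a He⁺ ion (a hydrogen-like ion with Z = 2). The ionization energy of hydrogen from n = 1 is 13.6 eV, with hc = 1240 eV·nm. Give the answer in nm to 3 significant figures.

935 nm

The Pfund series terminates on n_f = 5; the third line has n_i = 5+3 = 8.
ΔE = 54.40 × (1/5² − 1/8²) = 1.326 eV.
λ = 1240 / 1.326 = 935 nm.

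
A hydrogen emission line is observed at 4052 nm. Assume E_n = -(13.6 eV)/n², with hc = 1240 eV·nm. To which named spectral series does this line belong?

Brackett

ΔE = 1240/4052 = 0.3060 eV.
This matches 13.6 × (1/4² − 1/5²), so n_f = 4: the Brackett series.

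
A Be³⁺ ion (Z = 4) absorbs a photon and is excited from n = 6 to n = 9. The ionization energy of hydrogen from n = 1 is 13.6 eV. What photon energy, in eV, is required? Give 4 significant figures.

3.358 eV

The Bohr energies scale as Z², so for Z = 4: E_n = −217.6/n² eV.
E_9 = −217.6/81 = −2.686 eV and E_6 = −217.6/36 = −6.044 eV.
The photon energy is |E_9 − E_6| = 3.358 eV.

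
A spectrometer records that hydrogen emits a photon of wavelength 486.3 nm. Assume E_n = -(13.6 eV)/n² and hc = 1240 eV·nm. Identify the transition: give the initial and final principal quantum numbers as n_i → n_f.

The photon energy is ΔE = hc/λ = 1240 / 486.3 = 2.550 eV.
With Z = 1, ΔE = 13.60 × (1/n_f² − 1/n_i²), so 1/n_f² − 1/n_i² = 0.1875.
Trying n_f = 2 gives 1/n_i² = 0.06251, i.e. n_i ≈ 4; this pair matches.

n_i = 4, n_f = 2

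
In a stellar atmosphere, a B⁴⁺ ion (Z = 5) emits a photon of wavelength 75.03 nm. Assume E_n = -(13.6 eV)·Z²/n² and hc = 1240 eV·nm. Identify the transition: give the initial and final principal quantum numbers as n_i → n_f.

The photon energy is ΔE = hc/λ = 1240 / 75.03 = 16.53 eV.
With Z = 5, ΔE = 340.0 × (1/n_f² − 1/n_i²), so 1/n_f² − 1/n_i² = 0.04861.
Trying n_f = 3 gives 1/n_i² = 0.06250, i.e. n_i ≈ 4; this pair matches.

n_i = 4, n_f = 3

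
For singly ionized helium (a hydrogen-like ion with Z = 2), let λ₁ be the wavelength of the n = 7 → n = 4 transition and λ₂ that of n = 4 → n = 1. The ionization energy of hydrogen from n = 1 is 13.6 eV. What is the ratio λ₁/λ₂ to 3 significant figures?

λ ∝ 1/ΔE ∝ 1/(1/n_f² − 1/n_i²), and the Z² and hc factors cancel in the ratio.
λ₁/λ₂ = (1/1² − 1/4²)/(1/4² − 1/7²) = 0.9375/0.04209 = 22.3.

22.3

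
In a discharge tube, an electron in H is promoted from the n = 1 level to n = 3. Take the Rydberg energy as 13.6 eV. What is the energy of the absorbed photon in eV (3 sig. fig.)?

12.1 eV

E_3 = −13.60/9 = −1.511 eV and E_1 = −13.60/1 = −13.60 eV.
The photon energy is |E_3 − E_1| = 12.1 eV.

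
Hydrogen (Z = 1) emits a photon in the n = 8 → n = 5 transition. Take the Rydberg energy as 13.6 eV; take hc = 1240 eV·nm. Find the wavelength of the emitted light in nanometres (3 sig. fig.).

3740 nm

ΔE = 13.60 × (1/5² − 1/8²) = 13.60 × 0.02438 = 0.3315 eV.
λ = hc/ΔE = 1240 / 0.3315 = 3740 nm.
This line belongs to the Pfund series.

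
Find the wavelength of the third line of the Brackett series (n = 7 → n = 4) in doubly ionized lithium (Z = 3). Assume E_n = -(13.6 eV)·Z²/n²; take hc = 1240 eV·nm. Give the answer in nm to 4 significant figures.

The Brackett series terminates on n_f = 4; the third line has n_i = 4+3 = 7.
ΔE = 122.4 × (1/4² − 1/7²) = 5.152 eV.
λ = 1240 / 5.152 = 240.7 nm.

240.7 nm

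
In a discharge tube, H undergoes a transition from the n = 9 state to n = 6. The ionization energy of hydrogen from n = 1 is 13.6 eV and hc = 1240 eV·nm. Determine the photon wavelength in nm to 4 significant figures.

5908 nm

ΔE = 13.60 × (1/6² − 1/9²) = 13.60 × 0.01543 = 0.2099 eV.
λ = hc/ΔE = 1240 / 0.2099 = 5908 nm.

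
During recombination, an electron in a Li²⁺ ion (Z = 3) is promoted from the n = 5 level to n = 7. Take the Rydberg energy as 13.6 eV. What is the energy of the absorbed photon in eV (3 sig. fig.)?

2.40 eV

The Bohr energies scale as Z², so for Z = 3: E_n = −122.4/n² eV.
E_7 = −122.4/49 = −2.498 eV and E_5 = −122.4/25 = −4.896 eV.
The photon energy is |E_7 − E_5| = 2.40 eV.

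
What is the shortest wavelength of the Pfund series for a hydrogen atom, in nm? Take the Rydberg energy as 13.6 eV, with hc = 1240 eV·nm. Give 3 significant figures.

2280 nm

The Pfund series has lower level n_f = 5; the series limit corresponds to n_i → ∞.
ΔE_max = 13.6 × 1 / 5² = 0.5440 eV.
λ_min = 1240 / 0.5440 = 2280 nm.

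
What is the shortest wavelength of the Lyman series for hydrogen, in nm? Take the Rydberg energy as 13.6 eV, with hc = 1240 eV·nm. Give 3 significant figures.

The Lyman series has lower level n_f = 1; the series limit corresponds to n_i → ∞.
ΔE_max = 13.6 × 1 / 1² = 13.60 eV.
λ_min = 1240 / 13.60 = 91.2 nm.

91.2 nm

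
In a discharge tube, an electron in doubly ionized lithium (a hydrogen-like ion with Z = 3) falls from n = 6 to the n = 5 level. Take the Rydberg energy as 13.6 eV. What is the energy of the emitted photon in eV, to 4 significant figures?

The Bohr energies scale as Z², so for Z = 3: E_n = −122.4/n² eV.
E_6 = −122.4/36 = −3.400 eV and E_5 = −122.4/25 = −4.896 eV.
The photon energy is |E_6 − E_5| = 1.496 eV.

1.496 eV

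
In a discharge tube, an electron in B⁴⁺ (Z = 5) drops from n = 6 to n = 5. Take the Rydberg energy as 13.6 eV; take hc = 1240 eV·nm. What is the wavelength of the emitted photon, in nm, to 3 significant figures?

For Z = 5 the level energies scale as Z², so the effective Rydberg energy is 13.6 × 25 = 340.0 eV.
ΔE = 340.0 × (1/5² − 1/6²) = 340.0 × 0.01222 = 4.156 eV.
λ = hc/ΔE = 1240 / 4.156 = 298 nm.

298 nm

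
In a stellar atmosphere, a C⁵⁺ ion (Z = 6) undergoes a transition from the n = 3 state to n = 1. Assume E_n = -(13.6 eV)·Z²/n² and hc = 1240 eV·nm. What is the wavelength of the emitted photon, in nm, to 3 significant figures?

2.85 nm

For Z = 6 the level energies scale as Z², so the effective Rydberg energy is 13.6 × 36 = 489.6 eV.
ΔE = 489.6 × (1/1² − 1/3²) = 489.6 × 0.8889 = 435.2 eV.
λ = hc/ΔE = 1240 / 435.2 = 2.85 nm.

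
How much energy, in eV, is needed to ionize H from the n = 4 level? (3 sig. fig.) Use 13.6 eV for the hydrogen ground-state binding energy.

0.850 eV

E_4 = −13.60/16 = −0.850 eV, so ionization (to E = 0) requires 0.850 eV.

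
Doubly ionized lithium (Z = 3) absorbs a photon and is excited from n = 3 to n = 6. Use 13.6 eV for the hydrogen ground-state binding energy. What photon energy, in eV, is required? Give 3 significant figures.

The Bohr energies scale as Z², so for Z = 3: E_n = −122.4/n² eV.
E_6 = −122.4/36 = −3.400 eV and E_3 = −122.4/9 = −13.60 eV.
The photon energy is |E_6 − E_3| = 10.2 eV.

10.2 eV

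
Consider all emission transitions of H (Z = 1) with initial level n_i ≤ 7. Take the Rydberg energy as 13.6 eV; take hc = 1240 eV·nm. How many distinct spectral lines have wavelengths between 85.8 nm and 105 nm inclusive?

5

Enumerate all n_i → n_f pairs with 1 ≤ n_f < n_i ≤ 7 and compute λ = 1240 / [13.6·1·(1/n_f² − 1/n_i²)].
Lines falling in [85.8, 105] nm: 7→1 (93.08 nm), 6→1 (93.78 nm), 5→1 (94.98 nm), 4→1 (97.25 nm), 3→1 (102.6 nm).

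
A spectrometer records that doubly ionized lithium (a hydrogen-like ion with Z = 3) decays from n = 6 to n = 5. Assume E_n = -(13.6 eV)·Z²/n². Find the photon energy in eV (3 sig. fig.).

1.50 eV

The Bohr energies scale as Z², so for Z = 3: E_n = −122.4/n² eV.
E_6 = −122.4/36 = −3.400 eV and E_5 = −122.4/25 = −4.896 eV.
The photon energy is |E_6 − E_5| = 1.50 eV.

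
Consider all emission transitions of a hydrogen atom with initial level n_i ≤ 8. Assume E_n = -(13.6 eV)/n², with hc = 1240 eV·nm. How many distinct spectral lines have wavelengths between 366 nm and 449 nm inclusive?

Enumerate all n_i → n_f pairs with 1 ≤ n_f < n_i ≤ 8 and compute λ = 1240 / [13.6·1·(1/n_f² − 1/n_i²)].
Lines falling in [366, 449] nm: 8→2 (389.0 nm), 7→2 (397.1 nm), 6→2 (410.3 nm), 5→2 (434.2 nm).

4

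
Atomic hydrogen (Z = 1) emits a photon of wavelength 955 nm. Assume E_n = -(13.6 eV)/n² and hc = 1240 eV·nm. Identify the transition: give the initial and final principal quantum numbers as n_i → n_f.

n_i = 8, n_f = 3

The photon energy is ΔE = hc/λ = 1240 / 955 = 1.298 eV.
With Z = 1, ΔE = 13.60 × (1/n_f² − 1/n_i²), so 1/n_f² − 1/n_i² = 0.09547.
Trying n_f = 3 gives 1/n_i² = 0.01564, i.e. n_i ≈ 8; this pair matches.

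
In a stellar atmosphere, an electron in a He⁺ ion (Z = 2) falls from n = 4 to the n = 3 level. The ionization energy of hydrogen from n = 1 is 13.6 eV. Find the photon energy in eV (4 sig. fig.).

2.644 eV

The Bohr energies scale as Z², so for Z = 2: E_n = −54.40/n² eV.
E_4 = −54.40/16 = −3.400 eV and E_3 = −54.40/9 = −6.044 eV.
The photon energy is |E_4 − E_3| = 2.644 eV.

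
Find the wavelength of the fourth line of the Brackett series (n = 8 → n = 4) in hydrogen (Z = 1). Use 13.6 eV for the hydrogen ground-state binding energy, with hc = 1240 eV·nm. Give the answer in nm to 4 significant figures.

1945 nm

The Brackett series terminates on n_f = 4; the fourth line has n_i = 4+4 = 8.
ΔE = 13.60 × (1/4² − 1/8²) = 0.6375 eV.
λ = 1240 / 0.6375 = 1945 nm.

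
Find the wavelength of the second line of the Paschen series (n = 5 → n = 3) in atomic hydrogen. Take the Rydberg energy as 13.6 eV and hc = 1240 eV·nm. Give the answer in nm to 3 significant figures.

The Paschen series terminates on n_f = 3; the second line has n_i = 3+2 = 5.
ΔE = 13.60 × (1/3² − 1/5²) = 0.9671 eV.
λ = 1240 / 0.9671 = 1280 nm.

1280 nm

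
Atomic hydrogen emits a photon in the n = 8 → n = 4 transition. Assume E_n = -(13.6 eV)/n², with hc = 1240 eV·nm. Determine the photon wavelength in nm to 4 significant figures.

1945 nm

ΔE = 13.60 × (1/4² − 1/8²) = 13.60 × 0.04688 = 0.6375 eV.
λ = hc/ΔE = 1240 / 0.6375 = 1945 nm.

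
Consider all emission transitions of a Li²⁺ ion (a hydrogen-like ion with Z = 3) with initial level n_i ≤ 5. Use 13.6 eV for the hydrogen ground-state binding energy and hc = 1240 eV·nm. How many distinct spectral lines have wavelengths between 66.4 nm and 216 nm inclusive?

3

Enumerate all n_i → n_f pairs with 1 ≤ n_f < n_i ≤ 5 and compute λ = 1240 / [13.6·9·(1/n_f² − 1/n_i²)].
Lines falling in [66.4, 216] nm: 3→2 (72.94 nm), 5→3 (142.5 nm), 4→3 (208.4 nm).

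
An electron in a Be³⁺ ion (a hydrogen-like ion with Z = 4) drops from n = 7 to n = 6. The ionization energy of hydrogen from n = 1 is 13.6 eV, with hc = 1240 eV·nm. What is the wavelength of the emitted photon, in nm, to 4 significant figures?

773.2 nm

For Z = 4 the level energies scale as Z², so the effective Rydberg energy is 13.6 × 16 = 217.6 eV.
ΔE = 217.6 × (1/6² − 1/7²) = 217.6 × 0.007370 = 1.604 eV.
λ = hc/ΔE = 1240 / 1.604 = 773.2 nm.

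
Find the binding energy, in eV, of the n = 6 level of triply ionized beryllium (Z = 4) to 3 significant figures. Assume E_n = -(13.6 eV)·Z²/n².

6.04 eV

E_n = −13.6 Z²/n² = −217.6/n² eV for Z = 4.
E_6 = −217.6/36 = −6.04 eV, so ionization (to E = 0) requires 6.04 eV.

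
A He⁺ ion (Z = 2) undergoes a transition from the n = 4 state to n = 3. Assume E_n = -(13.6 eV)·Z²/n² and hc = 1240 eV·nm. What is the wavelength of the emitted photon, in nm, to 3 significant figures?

469 nm

For Z = 2 the level energies scale as Z², so the effective Rydberg energy is 13.6 × 4 = 54.40 eV.
ΔE = 54.40 × (1/3² − 1/4²) = 54.40 × 0.04861 = 2.644 eV.
λ = hc/ΔE = 1240 / 2.644 = 469 nm.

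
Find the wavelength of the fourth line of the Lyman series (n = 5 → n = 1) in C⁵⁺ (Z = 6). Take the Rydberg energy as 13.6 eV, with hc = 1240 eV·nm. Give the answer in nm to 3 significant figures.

The Lyman series terminates on n_f = 1; the fourth line has n_i = 1+4 = 5.
ΔE = 489.6 × (1/1² − 1/5²) = 470.0 eV.
λ = 1240 / 470.0 = 2.64 nm.

2.64 nm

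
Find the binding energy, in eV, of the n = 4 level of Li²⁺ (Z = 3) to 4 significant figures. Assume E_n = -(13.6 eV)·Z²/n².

7.650 eV

E_n = −13.6 Z²/n² = −122.4/n² eV for Z = 3.
E_4 = −122.4/16 = −7.650 eV, so ionization (to E = 0) requires 7.650 eV.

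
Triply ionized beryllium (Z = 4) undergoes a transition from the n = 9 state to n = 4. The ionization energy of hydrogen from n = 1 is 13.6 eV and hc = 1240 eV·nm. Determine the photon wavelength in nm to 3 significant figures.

114 nm

For Z = 4 the level energies scale as Z², so the effective Rydberg energy is 13.6 × 16 = 217.6 eV.
ΔE = 217.6 × (1/4² − 1/9²) = 217.6 × 0.05015 = 10.91 eV.
λ = hc/ΔE = 1240 / 10.91 = 114 nm.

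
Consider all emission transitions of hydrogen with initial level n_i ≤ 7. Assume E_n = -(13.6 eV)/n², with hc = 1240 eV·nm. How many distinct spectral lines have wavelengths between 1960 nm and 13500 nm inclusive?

6

Enumerate all n_i → n_f pairs with 1 ≤ n_f < n_i ≤ 7 and compute λ = 1240 / [13.6·1·(1/n_f² − 1/n_i²)].
Lines falling in [1960, 13500] nm: 7→4 (2166 nm), 6→4 (2626 nm), 5→4 (4052 nm), 7→5 (4654 nm), 6→5 (7460 nm), 7→6 (12370 nm).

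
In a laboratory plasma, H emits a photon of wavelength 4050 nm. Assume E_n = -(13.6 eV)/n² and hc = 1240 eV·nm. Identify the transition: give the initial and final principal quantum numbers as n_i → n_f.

n_i = 5, n_f = 4

The photon energy is ΔE = hc/λ = 1240 / 4050 = 0.3062 eV.
With Z = 1, ΔE = 13.60 × (1/n_f² − 1/n_i²), so 1/n_f² − 1/n_i² = 0.02251.
Trying n_f = 4 gives 1/n_i² = 0.03999, i.e. n_i ≈ 5; this pair matches.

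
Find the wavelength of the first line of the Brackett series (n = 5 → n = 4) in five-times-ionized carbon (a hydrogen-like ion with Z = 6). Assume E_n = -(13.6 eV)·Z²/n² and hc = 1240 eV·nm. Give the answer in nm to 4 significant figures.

112.6 nm

The Brackett series terminates on n_f = 4; the first line has n_i = 4+1 = 5.
ΔE = 489.6 × (1/4² − 1/5²) = 11.02 eV.
λ = 1240 / 11.02 = 112.6 nm.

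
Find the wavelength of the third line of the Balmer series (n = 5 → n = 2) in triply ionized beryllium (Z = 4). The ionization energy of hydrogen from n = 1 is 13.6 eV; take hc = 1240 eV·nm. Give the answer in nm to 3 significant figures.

27.1 nm

The Balmer series terminates on n_f = 2; the third line has n_i = 2+3 = 5.
ΔE = 217.6 × (1/2² − 1/5²) = 45.70 eV.
λ = 1240 / 45.70 = 27.1 nm.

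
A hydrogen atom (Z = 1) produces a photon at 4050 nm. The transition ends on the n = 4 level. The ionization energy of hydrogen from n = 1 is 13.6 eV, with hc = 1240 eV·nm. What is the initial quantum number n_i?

n_i = 5

The photon energy is ΔE = hc/λ = 1240 / 4050 = 0.3062 eV.
With Z = 1, ΔE = 13.60 × (1/n_f² − 1/n_i²), so 1/n_f² − 1/n_i² = 0.02251.
With n_f = 4: 1/n_i² = 1/16 − 0.02251 = 0.03999, so n_i ≈ 5.00.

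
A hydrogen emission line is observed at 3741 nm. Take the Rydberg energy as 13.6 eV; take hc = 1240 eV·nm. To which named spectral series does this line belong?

Pfund

ΔE = 1240/3741 = 0.3315 eV.
This matches 13.6 × (1/5² − 1/8²), so n_f = 5: the Pfund series.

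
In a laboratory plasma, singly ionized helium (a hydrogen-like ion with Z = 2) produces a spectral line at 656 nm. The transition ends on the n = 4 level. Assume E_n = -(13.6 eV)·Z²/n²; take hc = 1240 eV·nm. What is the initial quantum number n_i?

The photon energy is ΔE = hc/λ = 1240 / 656 = 1.890 eV.
With Z = 2, ΔE = 54.40 × (1/n_f² − 1/n_i²), so 1/n_f² − 1/n_i² = 0.03475.
With n_f = 4: 1/n_i² = 1/16 − 0.03475 = 0.02775, so n_i ≈ 6.00.

n_i = 6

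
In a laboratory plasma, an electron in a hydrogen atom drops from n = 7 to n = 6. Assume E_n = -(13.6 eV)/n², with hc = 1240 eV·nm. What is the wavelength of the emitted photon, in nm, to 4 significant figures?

ΔE = 13.60 × (1/6² − 1/7²) = 13.60 × 0.007370 = 0.1002 eV.
λ = hc/ΔE = 1240 / 0.1002 = 12370 nm.

12370 nm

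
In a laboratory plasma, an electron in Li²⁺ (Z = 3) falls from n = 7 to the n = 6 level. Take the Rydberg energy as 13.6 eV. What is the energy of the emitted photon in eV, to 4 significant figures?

0.9020 eV

The Bohr energies scale as Z², so for Z = 3: E_n = −122.4/n² eV.
E_7 = −122.4/49 = −2.498 eV and E_6 = −122.4/36 = −3.400 eV.
The photon energy is |E_7 − E_6| = 0.9020 eV.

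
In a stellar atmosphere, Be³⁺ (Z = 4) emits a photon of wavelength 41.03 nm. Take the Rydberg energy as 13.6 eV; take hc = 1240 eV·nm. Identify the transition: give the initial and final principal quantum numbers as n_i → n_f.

n_i = 3, n_f = 2

The photon energy is ΔE = hc/λ = 1240 / 41.03 = 30.22 eV.
With Z = 4, ΔE = 217.6 × (1/n_f² − 1/n_i²), so 1/n_f² − 1/n_i² = 0.1389.
Trying n_f = 2 gives 1/n_i² = 0.1111, i.e. n_i ≈ 3; this pair matches.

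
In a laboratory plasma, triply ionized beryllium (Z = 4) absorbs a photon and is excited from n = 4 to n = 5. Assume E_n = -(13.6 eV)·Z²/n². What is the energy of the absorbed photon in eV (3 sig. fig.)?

4.90 eV

The Bohr energies scale as Z², so for Z = 4: E_n = −217.6/n² eV.
E_5 = −217.6/25 = −8.704 eV and E_4 = −217.6/16 = −13.60 eV.
The photon energy is |E_5 − E_4| = 4.90 eV.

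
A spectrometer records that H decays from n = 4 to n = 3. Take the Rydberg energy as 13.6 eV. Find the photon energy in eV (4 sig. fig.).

0.6611 eV

E_4 = −13.60/16 = −0.8500 eV and E_3 = −13.60/9 = −1.511 eV.
The photon energy is |E_4 − E_3| = 0.6611 eV.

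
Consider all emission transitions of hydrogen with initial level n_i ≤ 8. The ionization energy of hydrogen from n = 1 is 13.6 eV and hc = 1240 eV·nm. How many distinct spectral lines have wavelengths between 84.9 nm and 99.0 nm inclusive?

5

Enumerate all n_i → n_f pairs with 1 ≤ n_f < n_i ≤ 8 and compute λ = 1240 / [13.6·1·(1/n_f² − 1/n_i²)].
Lines falling in [84.9, 99.0] nm: 8→1 (92.62 nm), 7→1 (93.08 nm), 6→1 (93.78 nm), 5→1 (94.98 nm), 4→1 (97.25 nm).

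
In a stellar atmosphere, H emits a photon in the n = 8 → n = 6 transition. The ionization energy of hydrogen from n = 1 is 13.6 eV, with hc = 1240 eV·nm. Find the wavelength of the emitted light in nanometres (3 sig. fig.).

ΔE = 13.60 × (1/6² − 1/8²) = 13.60 × 0.01215 = 0.1653 eV.
λ = hc/ΔE = 1240 / 0.1653 = 7500 nm.

7500 nm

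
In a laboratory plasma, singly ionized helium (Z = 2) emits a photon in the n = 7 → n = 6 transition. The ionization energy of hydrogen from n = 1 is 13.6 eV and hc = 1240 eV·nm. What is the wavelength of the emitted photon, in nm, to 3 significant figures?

For Z = 2 the level energies scale as Z², so the effective Rydberg energy is 13.6 × 4 = 54.40 eV.
ΔE = 54.40 × (1/6² − 1/7²) = 54.40 × 0.007370 = 0.4009 eV.
λ = hc/ΔE = 1240 / 0.4009 = 3090 nm.

3090 nm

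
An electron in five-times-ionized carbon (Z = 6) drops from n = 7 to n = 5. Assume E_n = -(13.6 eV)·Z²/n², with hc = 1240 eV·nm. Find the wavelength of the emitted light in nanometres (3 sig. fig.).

129 nm

For Z = 6 the level energies scale as Z², so the effective Rydberg energy is 13.6 × 36 = 489.6 eV.
ΔE = 489.6 × (1/5² − 1/7²) = 489.6 × 0.01959 = 9.592 eV.
λ = hc/ΔE = 1240 / 9.592 = 129 nm.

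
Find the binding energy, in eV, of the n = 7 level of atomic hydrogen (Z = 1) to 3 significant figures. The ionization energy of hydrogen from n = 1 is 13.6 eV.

0.278 eV

E_7 = −13.60/49 = −0.278 eV, so ionization (to E = 0) requires 0.278 eV.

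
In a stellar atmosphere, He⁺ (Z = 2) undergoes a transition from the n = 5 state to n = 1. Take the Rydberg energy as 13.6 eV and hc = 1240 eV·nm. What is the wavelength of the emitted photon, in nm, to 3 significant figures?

23.7 nm

For Z = 2 the level energies scale as Z², so the effective Rydberg energy is 13.6 × 4 = 54.40 eV.
ΔE = 54.40 × (1/1² − 1/5²) = 54.40 × 0.9600 = 52.22 eV.
λ = hc/ΔE = 1240 / 52.22 = 23.7 nm.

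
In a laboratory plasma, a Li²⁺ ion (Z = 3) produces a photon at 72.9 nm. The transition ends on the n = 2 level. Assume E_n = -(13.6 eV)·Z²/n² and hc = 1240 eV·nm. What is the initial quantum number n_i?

n_i = 3

The photon energy is ΔE = hc/λ = 1240 / 72.9 = 17.01 eV.
With Z = 3, ΔE = 122.4 × (1/n_f² − 1/n_i²), so 1/n_f² − 1/n_i² = 0.1390.
With n_f = 2: 1/n_i² = 1/4 − 0.1390 = 0.1110, so n_i ≈ 3.00.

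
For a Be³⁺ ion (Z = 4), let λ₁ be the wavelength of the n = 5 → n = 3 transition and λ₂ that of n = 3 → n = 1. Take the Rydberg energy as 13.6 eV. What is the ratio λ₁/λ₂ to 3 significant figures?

λ ∝ 1/ΔE ∝ 1/(1/n_f² − 1/n_i²), and the Z² and hc factors cancel in the ratio.
λ₁/λ₂ = (1/1² − 1/3²)/(1/3² − 1/5²) = 0.8889/0.07111 = 12.5.

12.5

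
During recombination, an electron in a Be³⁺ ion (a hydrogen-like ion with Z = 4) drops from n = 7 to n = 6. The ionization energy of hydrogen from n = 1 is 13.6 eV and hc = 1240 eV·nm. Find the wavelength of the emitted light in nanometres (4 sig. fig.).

773.2 nm

For Z = 4 the level energies scale as Z², so the effective Rydberg energy is 13.6 × 16 = 217.6 eV.
ΔE = 217.6 × (1/6² − 1/7²) = 217.6 × 0.007370 = 1.604 eV.
λ = hc/ΔE = 1240 / 1.604 = 773.2 nm.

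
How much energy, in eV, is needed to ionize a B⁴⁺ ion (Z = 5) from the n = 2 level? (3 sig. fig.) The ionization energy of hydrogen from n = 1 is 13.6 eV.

85.0 eV

E_n = −13.6 Z²/n² = −340.0/n² eV for Z = 5.
E_2 = −340.0/4 = −85.0 eV, so ionization (to E = 0) requires 85.0 eV.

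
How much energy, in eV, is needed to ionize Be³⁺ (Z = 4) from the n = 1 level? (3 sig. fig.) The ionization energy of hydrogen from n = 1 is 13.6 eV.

218 eV

E_n = −13.6 Z²/n² = −217.6/n² eV for Z = 4.
E_1 = −217.6/1 = −218 eV, so ionization (to E = 0) requires 218 eV.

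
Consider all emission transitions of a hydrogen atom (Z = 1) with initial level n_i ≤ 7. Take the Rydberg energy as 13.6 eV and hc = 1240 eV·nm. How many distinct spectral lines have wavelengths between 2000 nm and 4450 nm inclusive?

3

Enumerate all n_i → n_f pairs with 1 ≤ n_f < n_i ≤ 7 and compute λ = 1240 / [13.6·1·(1/n_f² − 1/n_i²)].
Lines falling in [2000, 4450] nm: 7→4 (2166 nm), 6→4 (2626 nm), 5→4 (4052 nm).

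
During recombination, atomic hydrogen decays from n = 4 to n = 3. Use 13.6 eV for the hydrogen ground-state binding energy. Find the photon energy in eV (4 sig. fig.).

0.6611 eV

E_4 = −13.60/16 = −0.8500 eV and E_3 = −13.60/9 = −1.511 eV.
The photon energy is |E_4 − E_3| = 0.6611 eV.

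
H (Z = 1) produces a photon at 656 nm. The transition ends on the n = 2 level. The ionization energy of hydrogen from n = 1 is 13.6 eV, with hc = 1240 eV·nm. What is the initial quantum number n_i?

The photon energy is ΔE = hc/λ = 1240 / 656 = 1.890 eV.
With Z = 1, ΔE = 13.60 × (1/n_f² − 1/n_i²), so 1/n_f² − 1/n_i² = 0.1390.
With n_f = 2: 1/n_i² = 1/4 − 0.1390 = 0.1110, so n_i ≈ 3.00.

n_i = 3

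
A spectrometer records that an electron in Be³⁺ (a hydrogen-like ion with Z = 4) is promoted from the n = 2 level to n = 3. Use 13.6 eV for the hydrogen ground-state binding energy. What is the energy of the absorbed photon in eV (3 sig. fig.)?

30.2 eV

The Bohr energies scale as Z², so for Z = 4: E_n = −217.6/n² eV.
E_3 = −217.6/9 = −24.18 eV and E_2 = −217.6/4 = −54.40 eV.
The photon energy is |E_3 − E_2| = 30.2 eV.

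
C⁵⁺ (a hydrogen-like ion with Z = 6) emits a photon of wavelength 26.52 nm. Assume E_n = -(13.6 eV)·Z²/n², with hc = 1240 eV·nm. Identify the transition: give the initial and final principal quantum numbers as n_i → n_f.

The photon energy is ΔE = hc/λ = 1240 / 26.52 = 46.76 eV.
With Z = 6, ΔE = 489.6 × (1/n_f² − 1/n_i²), so 1/n_f² − 1/n_i² = 0.09550.
Trying n_f = 3 gives 1/n_i² = 0.01561, i.e. n_i ≈ 8; this pair matches.

n_i = 8, n_f = 3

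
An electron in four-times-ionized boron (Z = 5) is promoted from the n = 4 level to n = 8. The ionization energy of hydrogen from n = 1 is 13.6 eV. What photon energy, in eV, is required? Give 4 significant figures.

15.94 eV

The Bohr energies scale as Z², so for Z = 5: E_n = −340.0/n² eV.
E_8 = −340.0/64 = −5.313 eV and E_4 = −340.0/16 = −21.25 eV.
The photon energy is |E_8 − E_4| = 15.94 eV.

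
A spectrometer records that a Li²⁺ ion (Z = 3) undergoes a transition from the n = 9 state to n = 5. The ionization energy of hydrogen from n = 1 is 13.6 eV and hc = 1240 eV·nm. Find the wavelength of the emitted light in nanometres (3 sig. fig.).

For Z = 3 the level energies scale as Z², so the effective Rydberg energy is 13.6 × 9 = 122.4 eV.
ΔE = 122.4 × (1/5² − 1/9²) = 122.4 × 0.02765 = 3.385 eV.
λ = hc/ΔE = 1240 / 3.385 = 366 nm.

366 nm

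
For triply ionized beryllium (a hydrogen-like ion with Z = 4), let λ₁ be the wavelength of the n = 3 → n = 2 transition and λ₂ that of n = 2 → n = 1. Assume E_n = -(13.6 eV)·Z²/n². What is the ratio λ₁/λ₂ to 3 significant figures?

λ ∝ 1/ΔE ∝ 1/(1/n_f² − 1/n_i²), and the Z² and hc factors cancel in the ratio.
λ₁/λ₂ = (1/1² − 1/2²)/(1/2² − 1/3²) = 0.7500/0.1389 = 5.40.

5.40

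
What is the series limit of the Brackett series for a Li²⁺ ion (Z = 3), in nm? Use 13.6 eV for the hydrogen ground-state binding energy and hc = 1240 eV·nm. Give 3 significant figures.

162 nm

The Brackett series has lower level n_f = 4; the series limit corresponds to n_i → ∞.
ΔE_max = 13.6 × 9 / 4² = 7.650 eV.
λ_min = 1240 / 7.650 = 162 nm.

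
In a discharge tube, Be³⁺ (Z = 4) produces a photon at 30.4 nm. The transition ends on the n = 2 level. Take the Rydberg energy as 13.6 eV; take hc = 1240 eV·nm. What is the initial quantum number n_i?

The photon energy is ΔE = hc/λ = 1240 / 30.4 = 40.79 eV.
With Z = 4, ΔE = 217.6 × (1/n_f² − 1/n_i²), so 1/n_f² − 1/n_i² = 0.1875.
With n_f = 2: 1/n_i² = 1/4 − 0.1875 = 0.06255, so n_i ≈ 4.00.

n_i = 4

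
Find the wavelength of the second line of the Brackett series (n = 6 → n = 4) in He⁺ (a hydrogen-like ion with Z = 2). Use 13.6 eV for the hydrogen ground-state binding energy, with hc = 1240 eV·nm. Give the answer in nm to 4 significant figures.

656.5 nm

The Brackett series terminates on n_f = 4; the second line has n_i = 4+2 = 6.
ΔE = 54.40 × (1/4² − 1/6²) = 1.889 eV.
λ = 1240 / 1.889 = 656.5 nm.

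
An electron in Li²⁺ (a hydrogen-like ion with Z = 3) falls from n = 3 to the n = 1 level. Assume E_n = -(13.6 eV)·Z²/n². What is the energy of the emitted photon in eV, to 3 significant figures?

The Bohr energies scale as Z², so for Z = 3: E_n = −122.4/n² eV.
E_3 = −122.4/9 = −13.60 eV and E_1 = −122.4/1 = −122.4 eV.
The photon energy is |E_3 − E_1| = 109 eV.

109 eV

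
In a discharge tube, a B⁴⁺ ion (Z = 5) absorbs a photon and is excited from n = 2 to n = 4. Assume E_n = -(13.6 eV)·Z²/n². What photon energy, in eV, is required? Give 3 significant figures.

63.8 eV

The Bohr energies scale as Z², so for Z = 5: E_n = −340.0/n² eV.
E_4 = −340.0/16 = −21.25 eV and E_2 = −340.0/4 = −85.00 eV.
The photon energy is |E_4 − E_2| = 63.8 eV.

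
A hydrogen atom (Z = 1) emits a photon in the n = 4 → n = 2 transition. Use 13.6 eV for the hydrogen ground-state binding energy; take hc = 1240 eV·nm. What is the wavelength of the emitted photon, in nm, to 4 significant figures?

ΔE = 13.60 × (1/2² − 1/4²) = 13.60 × 0.1875 = 2.550 eV.
λ = hc/ΔE = 1240 / 2.550 = 486.3 nm.
This line belongs to the Balmer series.

486.3 nm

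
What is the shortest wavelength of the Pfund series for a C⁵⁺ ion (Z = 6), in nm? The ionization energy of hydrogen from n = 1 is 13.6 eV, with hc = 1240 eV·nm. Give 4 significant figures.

63.32 nm

The Pfund series has lower level n_f = 5; the series limit corresponds to n_i → ∞.
ΔE_max = 13.6 × 36 / 5² = 19.58 eV.
λ_min = 1240 / 19.58 = 63.32 nm.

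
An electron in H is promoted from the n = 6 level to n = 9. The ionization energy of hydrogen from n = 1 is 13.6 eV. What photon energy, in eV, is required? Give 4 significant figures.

E_9 = −13.60/81 = −0.1679 eV and E_6 = −13.60/36 = −0.3778 eV.
The photon energy is |E_9 − E_6| = 0.2099 eV.

0.2099 eV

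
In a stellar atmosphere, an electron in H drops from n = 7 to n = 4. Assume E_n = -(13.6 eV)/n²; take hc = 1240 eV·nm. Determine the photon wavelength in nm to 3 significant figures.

2170 nm

ΔE = 13.60 × (1/4² − 1/7²) = 13.60 × 0.04209 = 0.5724 eV.
λ = hc/ΔE = 1240 / 0.5724 = 2170 nm.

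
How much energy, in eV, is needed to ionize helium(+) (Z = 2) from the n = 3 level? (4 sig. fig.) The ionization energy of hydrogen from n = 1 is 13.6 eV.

E_n = −13.6 Z²/n² = −54.40/n² eV for Z = 2.
E_3 = −54.40/9 = −6.044 eV, so ionization (to E = 0) requires 6.044 eV.

6.044 eV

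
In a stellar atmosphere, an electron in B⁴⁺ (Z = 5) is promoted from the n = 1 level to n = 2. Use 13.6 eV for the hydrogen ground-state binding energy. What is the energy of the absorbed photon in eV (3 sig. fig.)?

255 eV

The Bohr energies scale as Z², so for Z = 5: E_n = −340.0/n² eV.
E_2 = −340.0/4 = −85.00 eV and E_1 = −340.0/1 = −340.0 eV.
The photon energy is |E_2 − E_1| = 255 eV.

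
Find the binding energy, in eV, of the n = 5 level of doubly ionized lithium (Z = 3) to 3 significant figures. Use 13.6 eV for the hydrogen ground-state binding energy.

4.90 eV

E_n = −13.6 Z²/n² = −122.4/n² eV for Z = 3.
E_5 = −122.4/25 = −4.90 eV, so ionization (to E = 0) requires 4.90 eV.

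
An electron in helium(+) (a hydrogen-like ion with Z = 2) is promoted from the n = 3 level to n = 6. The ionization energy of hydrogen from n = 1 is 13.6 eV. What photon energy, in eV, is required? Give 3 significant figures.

The Bohr energies scale as Z², so for Z = 2: E_n = −54.40/n² eV.
E_6 = −54.40/36 = −1.511 eV and E_3 = −54.40/9 = −6.044 eV.
The photon energy is |E_6 − E_3| = 4.53 eV.

4.53 eV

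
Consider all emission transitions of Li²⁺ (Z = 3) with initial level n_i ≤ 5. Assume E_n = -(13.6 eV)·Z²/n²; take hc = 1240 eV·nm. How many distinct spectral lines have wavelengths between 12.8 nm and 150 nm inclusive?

Enumerate all n_i → n_f pairs with 1 ≤ n_f < n_i ≤ 5 and compute λ = 1240 / [13.6·9·(1/n_f² − 1/n_i²)].
Lines falling in [12.8, 150] nm: 2→1 (13.51 nm), 5→2 (48.24 nm), 4→2 (54.03 nm), 3→2 (72.94 nm), 5→3 (142.5 nm).

5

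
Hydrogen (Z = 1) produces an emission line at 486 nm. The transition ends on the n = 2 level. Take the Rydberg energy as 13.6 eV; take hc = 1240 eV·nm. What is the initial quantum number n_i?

n_i = 4

The photon energy is ΔE = hc/λ = 1240 / 486 = 2.551 eV.
With Z = 1, ΔE = 13.60 × (1/n_f² − 1/n_i²), so 1/n_f² − 1/n_i² = 0.1876.
With n_f = 2: 1/n_i² = 1/4 − 0.1876 = 0.06239, so n_i ≈ 4.00.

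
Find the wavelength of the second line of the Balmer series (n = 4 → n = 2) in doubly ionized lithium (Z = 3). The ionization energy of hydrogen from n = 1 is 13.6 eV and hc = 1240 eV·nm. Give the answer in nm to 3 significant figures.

54.0 nm

The Balmer series terminates on n_f = 2; the second line has n_i = 2+2 = 4.
ΔE = 122.4 × (1/2² − 1/4²) = 22.95 eV.
λ = 1240 / 22.95 = 54.0 nm.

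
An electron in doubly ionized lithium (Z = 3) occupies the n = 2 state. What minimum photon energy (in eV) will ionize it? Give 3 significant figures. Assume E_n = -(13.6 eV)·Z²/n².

30.6 eV

E_n = −13.6 Z²/n² = −122.4/n² eV for Z = 3.
E_2 = −122.4/4 = −30.6 eV, so ionization (to E = 0) requires 30.6 eV.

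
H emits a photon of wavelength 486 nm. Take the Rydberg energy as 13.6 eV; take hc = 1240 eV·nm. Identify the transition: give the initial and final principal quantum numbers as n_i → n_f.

n_i = 4, n_f = 2

The photon energy is ΔE = hc/λ = 1240 / 486 = 2.551 eV.
With Z = 1, ΔE = 13.60 × (1/n_f² − 1/n_i²), so 1/n_f² − 1/n_i² = 0.1876.
Trying n_f = 2 gives 1/n_i² = 0.06239, i.e. n_i ≈ 4; this pair matches.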